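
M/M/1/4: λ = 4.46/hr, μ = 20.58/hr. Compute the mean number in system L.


ρ = 4.46/20.58 = 0.2167
L = ρ[1 − (K+1)ρ^K + Kρ^(K+1)] / [(1−ρ)(1−ρ^(K+1))]
Numerator: 0.2167·(1 − 5·0.002206 + 4·0.0004780) = 0.214740
Denominator: (0.7833)·(0.999522) = 0.782910
L = 0.214740/0.782910 = 0.2743

Final: 0.2743


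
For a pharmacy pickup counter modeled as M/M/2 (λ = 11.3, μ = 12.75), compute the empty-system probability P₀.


a = λ/μ = 11.3/12.75 = 0.8863; ρ = a/c = 0.4431
Σ_{k=0}^{1} a^k/k! (terms k=0..1) = 1.00000 + 0.88627 = 1.88627
Tail: a^2/(2!(1−ρ)) = 0.78548/(2·0.5569) = 0.70527
P₀ = 1/(1.88627 + 0.70527) = 1/2.59155 = 0.385870

Final: 0.385870


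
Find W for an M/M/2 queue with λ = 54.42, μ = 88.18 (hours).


a = 0.6171; ρ = 0.3086; P₀ = 0.528382
Lq = P₀·a^c·ρ/(c!(1−ρ)²) = 0.06495
Wq = Lq/λ = 0.06495/54.42 = 0.001193 hr
W = Wq + 1/μ = 0.001193 + 0.01134 = 0.01253 hr

Final: 0.01253 hr


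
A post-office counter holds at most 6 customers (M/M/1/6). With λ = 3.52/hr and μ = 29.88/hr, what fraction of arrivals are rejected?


ρ = λ/μ = 3.52/29.88 = 0.1178
P_K = (1−ρ)ρ^K/(1−ρ^(K+1)) = (0.8822·0.000002673)/(1 − 0.0000003149)
= 0.000002358/1.000000 = 0.000002358

Final: 0.000002358


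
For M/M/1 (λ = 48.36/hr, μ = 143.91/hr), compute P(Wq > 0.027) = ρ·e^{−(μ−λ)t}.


ρ = 48.36/143.91 = 0.3360
P(Wq > t) = ρ·e^{−(μ−λ)t} = 0.3360·e^{−2.5798}
= 0.3360·0.075785 = 0.025467

Final: 0.025467


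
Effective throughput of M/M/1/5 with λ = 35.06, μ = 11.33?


ρ = 3.0944; P_K = (1−ρ)ρ^5/(1−ρ^6) = 0.677611
λ_eff = λ(1 − P_K) = 35.06·(1 − 0.677611) = 35.06·0.322389 = 11.3029 /hr

Final: 11.3029 /hr


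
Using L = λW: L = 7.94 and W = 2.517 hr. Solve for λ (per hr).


λ = L/W = 7.94/2.517 = 3.1545 /hr

Final: 3.1545 /hr


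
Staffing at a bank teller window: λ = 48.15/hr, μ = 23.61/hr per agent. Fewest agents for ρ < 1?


Stability requires cμ > λ ⇔ c > λ/μ.
λ/μ = 48.15/23.61 = 2.0394
Minimum integer c = ⌊2.0394⌋ + 1 = 3
Check: 3·23.61 = 70.83 > 48.15, while 2·23.61 = 47.22 ≤ 48.15

Final: 3 servers


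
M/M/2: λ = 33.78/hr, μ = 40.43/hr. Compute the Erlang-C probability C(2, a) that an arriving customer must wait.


a = λ/μ = 0.8355; ρ = a/2 = 0.4178
P₀ = 0.410677 (from M/M/c formula)
C(c,a) = [a^c/(c!(1−ρ))]·P₀ = [0.69809/(2·0.5822)]·0.410677
= 0.59949·0.410677 = 0.246195

Final: 0.246195


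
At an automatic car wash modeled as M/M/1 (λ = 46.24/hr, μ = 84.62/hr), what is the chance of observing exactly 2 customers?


ρ = 46.24/84.62 = 0.5464
P_n = (1−ρ)·ρ^n = (1 − 0.5464)·0.5464^2 = 0.4536·0.298600 = 0.135432

Final: 0.135432


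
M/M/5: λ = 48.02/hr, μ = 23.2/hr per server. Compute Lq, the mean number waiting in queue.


a = λ/μ = 2.0698; ρ = a/5 = 0.4140
P₀ = 0.125081
Lq = P₀·a^c·ρ / (c!·(1−ρ)²) = 0.125081·37.99014·0.4140/(120·0.34344)
= 0.04773

Final: 0.04773


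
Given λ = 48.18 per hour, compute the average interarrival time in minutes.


Mean interarrival time = 1/λ = 1/48.18 hour = 0.02076 hour
In minutes: 0.02076 × 60 = 1.2453 min

Final: 1.2453 min


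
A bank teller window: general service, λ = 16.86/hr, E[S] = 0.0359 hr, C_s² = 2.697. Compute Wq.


ρ = λ·E[S] = 16.86·0.0359 = 0.6053
E[S²] = E[S]²(1+C_s²) = 0.0359²·(1+2.697) = 0.004765
Wq = λ·E[S²]/(2(1−ρ)) = 16.86·0.004765/(2·0.3947) = 0.10176 hr

Final: 0.10176 hr


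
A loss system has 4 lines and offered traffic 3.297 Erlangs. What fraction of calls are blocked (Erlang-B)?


B(c,a) = (a^c/c!) / Σ_{k=0}^{c} a^k/k!
a^4/4! = 4.923393
Σ terms (k=0..4): 1.00000 + 3.29700 + 5.43510 + 5.97318 + 4.92339 = 20.628678
B = 4.923393/20.628678 = 0.238667

Final: 0.238667


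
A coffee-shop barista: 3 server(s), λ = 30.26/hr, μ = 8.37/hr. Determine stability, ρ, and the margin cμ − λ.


Total capacity cμ = 3·8.37 = 25.11/hr
ρ = λ/(cμ) = 30.26/25.11 = 1.2051
Stable ⇔ ρ < 1: NO
Spare capacity = cμ − λ = 25.11 − 30.26 = -5.15/hr

Final: ρ = 1.2051; unstable; margin = -5.15/hr


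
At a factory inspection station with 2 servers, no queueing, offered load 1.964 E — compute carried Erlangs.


B(2,1.964) = 0.394193 (Erlang-B)
Carried load = a(1 − B) = 1.964·(1 − 0.394193) = 1.964·0.605807 = 1.1898 E

Final: 1.1898 Erlangs


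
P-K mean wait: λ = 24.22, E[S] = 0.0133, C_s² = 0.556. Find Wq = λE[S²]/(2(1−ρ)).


ρ = λ·E[S] = 24.22·0.0133 = 0.3221
E[S²] = E[S]²(1+C_s²) = 0.0133²·(1+0.556) = 0.0002752
Wq = λ·E[S²]/(2(1−ρ)) = 24.22·0.0002752/(2·0.6779) = 0.004917 hr

Final: 0.004917 hr


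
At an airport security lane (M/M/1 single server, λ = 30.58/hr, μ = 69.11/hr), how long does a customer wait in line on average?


ρ = 30.58/69.11 = 0.4425
Wq = ρ/(μ−λ) = 0.4425/(69.11 − 30.58) = 0.4425/38.53 = 0.01148 hr

Final: 0.01148 hr


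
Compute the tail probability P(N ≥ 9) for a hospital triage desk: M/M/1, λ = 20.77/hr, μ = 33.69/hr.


ρ = 20.77/33.69 = 0.6165
P(N ≥ n) = ρ^n = 0.6165^9 = 0.012865

Final: 0.012865


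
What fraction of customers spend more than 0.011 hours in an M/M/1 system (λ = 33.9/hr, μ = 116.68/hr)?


W ~ Exponential(μ−λ) for M/M/1.
μ − λ = 116.68 − 33.9 = 82.7800
P(W > t) = e^{−(μ−λ)t} = e^{−0.9106} = 0.402291

Final: 0.402291


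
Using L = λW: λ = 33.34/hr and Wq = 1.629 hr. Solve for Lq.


Lq = λWq = 33.34·1.629 = 54.3109

Final: 54.3109


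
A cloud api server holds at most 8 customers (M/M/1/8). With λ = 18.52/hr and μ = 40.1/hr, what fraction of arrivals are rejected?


ρ = λ/μ = 18.52/40.1 = 0.4618
P_K = (1−ρ)ρ^K/(1−ρ^(K+1)) = (0.5382·0.002070)/(1 − 0.0009560)
= 0.001114/0.999044 = 0.001115

Final: 0.001115


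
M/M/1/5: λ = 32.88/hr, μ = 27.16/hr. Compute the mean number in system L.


ρ = 32.88/27.16 = 1.2106
L = ρ[1 − (K+1)ρ^K + Kρ^(K+1)] / [(1−ρ)(1−ρ^(K+1))]
Numerator: 1.2106·(1 − 6·2.600221 + 5·3.147837) = 1.377499
Denominator: (-0.2106)·(-2.147837) = 0.452343
L = 1.377499/0.452343 = 3.0453

Final: 3.0453


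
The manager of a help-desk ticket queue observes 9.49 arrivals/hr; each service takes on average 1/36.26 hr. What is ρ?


ρ = λ/μ = 9.49/36.26 = 0.2617

Final: 0.2617


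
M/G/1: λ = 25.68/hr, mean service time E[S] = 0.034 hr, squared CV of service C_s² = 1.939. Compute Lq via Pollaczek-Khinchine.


ρ = λ·E[S] = 25.68·0.034 = 0.8731
Lq = ρ²(1+C_s²)/(2(1−ρ)) = 0.7623·(1+1.939)/(2·0.1269)
= 0.7623·2.9390/0.2538 = 8.82926

Final: 8.82926


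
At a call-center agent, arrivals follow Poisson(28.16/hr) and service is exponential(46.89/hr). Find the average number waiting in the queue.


ρ = 28.16/46.89 = 0.6006
Lq = ρ²/(1−ρ) = 0.3607/0.3994 = 0.9029

Final: 0.9029


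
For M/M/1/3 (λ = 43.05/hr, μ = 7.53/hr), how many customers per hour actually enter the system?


ρ = 5.7171; P_K = (1−ρ)ρ^3/(1−ρ^4) = 0.825860
λ_eff = λ(1 − P_K) = 43.05·(1 − 0.825860) = 43.05·0.174140 = 7.4967 /hr

Final: 7.4967 /hr


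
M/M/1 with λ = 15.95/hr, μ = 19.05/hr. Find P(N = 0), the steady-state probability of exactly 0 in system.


ρ = 15.95/19.05 = 0.8373
P_n = (1−ρ)·ρ^n = (1 − 0.8373)·0.8373^0 = 0.1627·1.000000 = 0.162730

Final: 0.162730


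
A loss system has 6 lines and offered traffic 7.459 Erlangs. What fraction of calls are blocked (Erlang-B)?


B(c,a) = (a^c/c!) / Σ_{k=0}^{c} a^k/k!
a^6/6! = 239.194476
Σ terms (k=0..6): 1.00000 + 7.45900 + 27.81834 + 69.16567 + 128.97668 + 192.40741 + 239.19448 = 666.021570
B = 239.194476/666.021570 = 0.359139

Final: 0.359139


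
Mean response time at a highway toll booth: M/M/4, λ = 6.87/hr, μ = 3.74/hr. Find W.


a = 1.8369; ρ = 0.4592; P₀ = 0.155419
Lq = P₀·a^c·ρ/(c!(1−ρ)²) = 0.11578
Wq = Lq/λ = 0.11578/6.87 = 0.01685 hr
W = Wq + 1/μ = 0.01685 + 0.26738 = 0.28423 hr

Final: 0.28423 hr


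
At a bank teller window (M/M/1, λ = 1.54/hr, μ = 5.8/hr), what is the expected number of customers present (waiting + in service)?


ρ = λ/μ = 1.54/5.8 = 0.2655
L = ρ/(1−ρ) = 0.2655/(1 − 0.2655) = 0.2655/0.7345 = 0.3615

Final: 0.3615


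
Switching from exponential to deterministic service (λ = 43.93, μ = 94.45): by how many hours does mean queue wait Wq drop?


ρ = 43.93/94.45 = 0.4651
Wq(M/M/1) = ρ/(μ−λ) = 0.4651/50.52 = 0.009207 hr
Wq(M/D/1) = ρ/(2(μ−λ)) = 0.004603 hr
Savings = 0.009207 − 0.004603 = 0.004603 hr

Final: 0.004603 hr


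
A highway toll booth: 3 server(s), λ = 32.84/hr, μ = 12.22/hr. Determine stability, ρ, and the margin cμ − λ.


Total capacity cμ = 3·12.22 = 36.66/hr
ρ = λ/(cμ) = 32.84/36.66 = 0.8958
Stable ⇔ ρ < 1: YES
Spare capacity = cμ − λ = 36.66 − 32.84 = 3.82/hr

Final: ρ = 0.8958; stable; margin = 3.82/hr


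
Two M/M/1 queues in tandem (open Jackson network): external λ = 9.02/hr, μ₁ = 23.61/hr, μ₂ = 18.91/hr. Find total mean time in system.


Each node sees arrival rate λ = 9.02/hr (tandem ⇒ throughput preserved).
W₁ = 1/(μ₁−λ) = 1/(23.61−9.02) = 0.06854 hr
W₂ = 1/(μ₂−λ) = 1/(18.91−9.02) = 0.10111 hr
W_total = W₁ + W₂ = 0.06854 + 0.10111 = 0.16965 hr

Final: 0.16965 hr


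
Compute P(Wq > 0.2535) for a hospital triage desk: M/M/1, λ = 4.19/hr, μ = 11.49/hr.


ρ = 4.19/11.49 = 0.3647
P(Wq > t) = ρ·e^{−(μ−λ)t} = 0.3647·e^{−1.8505}
= 0.3647·0.157151 = 0.057307

Final: 0.057307


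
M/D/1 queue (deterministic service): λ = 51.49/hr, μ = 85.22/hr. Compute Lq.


ρ = 51.49/85.22 = 0.6042
M/D/1: Lq = ρ²/(2(1−ρ)) = 0.3651/(2·0.3958) = 0.46117

Final: 0.46117


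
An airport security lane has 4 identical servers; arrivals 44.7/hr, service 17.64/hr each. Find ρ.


ρ = λ/(cμ) = 44.7/(4·17.64) = 44.7/70.56 = 0.6335

Final: 0.6335


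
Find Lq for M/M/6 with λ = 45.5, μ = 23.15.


a = λ/μ = 1.9654; ρ = a/6 = 0.3276
P₀ = 0.139908
Lq = P₀·a^c·ρ / (c!·(1−ρ)²) = 0.139908·57.64510·0.3276/(720·0.45216)
= 0.008115

Final: 0.008115


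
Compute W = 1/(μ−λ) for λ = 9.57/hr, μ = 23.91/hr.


W = 1/(μ−λ) = 1/(23.91 − 9.57) = 1/14.34 = 0.06974 hr

Final: 0.06974 hr


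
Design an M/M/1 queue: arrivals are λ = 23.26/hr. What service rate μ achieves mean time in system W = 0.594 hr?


W = 1/(μ−λ) ⇒ μ − λ = 1/W = 1/0.594 = 1.6835
μ = λ + 1/W = 23.26 + 1.6835 = 24.9435 per hr

Final: 24.9435 /hr


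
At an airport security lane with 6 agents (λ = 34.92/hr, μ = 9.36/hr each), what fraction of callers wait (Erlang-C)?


a = λ/μ = 3.7308; ρ = a/6 = 0.6218
P₀ = 0.022552 (from M/M/c formula)
C(c,a) = [a^c/(c!(1−ρ))]·P₀ = [2696.43725/(720·0.3782)]·0.022552
= 9.90217·0.022552 = 0.223315

Final: 0.223315


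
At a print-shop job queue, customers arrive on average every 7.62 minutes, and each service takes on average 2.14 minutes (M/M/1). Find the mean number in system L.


λ = 60/7.62 = 7.8740 /hr
μ = 60/2.14 = 28.0374 /hr
ρ = λ/μ = 7.8740/28.0374 = 0.2808
L = ρ/(1−ρ) = 0.2808/0.7192 = 0.3905

Final: 0.3905


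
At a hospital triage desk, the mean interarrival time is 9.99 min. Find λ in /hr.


λ = 1/(interarrival time) in consistent units.
1 hour = 60 min, so λ = 60/9.99 = 6.0060 per hour

Final: 6.0060 /hr


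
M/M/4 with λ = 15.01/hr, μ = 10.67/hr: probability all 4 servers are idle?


a = λ/μ = 15.01/10.67 = 1.4067; ρ = a/c = 0.3517
Σ_{k=0}^{3} a^k/k! (terms k=0..3) = 1.00000 + 1.40675 + 0.98947 + 0.46398 = 3.86020
Tail: a^4/(4!(1−ρ)) = 3.91620/(24·0.6483) = 0.25169
P₀ = 1/(3.86020 + 0.25169) = 1/4.11189 = 0.243197

Final: 0.243197


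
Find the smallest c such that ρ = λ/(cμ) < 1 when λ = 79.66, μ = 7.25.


Stability requires cμ > λ ⇔ c > λ/μ.
λ/μ = 79.66/7.25 = 10.9876
Minimum integer c = ⌊10.9876⌋ + 1 = 11
Check: 11·7.25 = 79.75 > 79.66, while 10·7.25 = 72.50 ≤ 79.66

Final: 11 servers


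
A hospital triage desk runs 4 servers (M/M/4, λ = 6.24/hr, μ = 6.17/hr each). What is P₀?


a = λ/μ = 6.24/6.17 = 1.0113; ρ = a/c = 0.2528
Σ_{k=0}^{3} a^k/k! (terms k=0..3) = 1.00000 + 1.01135 + 0.51141 + 0.17240 = 2.69516
Tail: a^4/(4!(1−ρ)) = 1.04616/(24·0.7472) = 0.05834
P₀ = 1/(2.69516 + 0.05834) = 1/2.75350 = 0.363174

Final: 0.363174


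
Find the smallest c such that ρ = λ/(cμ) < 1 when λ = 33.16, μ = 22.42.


Stability requires cμ > λ ⇔ c > λ/μ.
λ/μ = 33.16/22.42 = 1.4790
Minimum integer c = ⌊1.4790⌋ + 1 = 2
Check: 2·22.42 = 44.84 > 33.16, while 1·22.42 = 22.42 ≤ 33.16

Final: 2 servers


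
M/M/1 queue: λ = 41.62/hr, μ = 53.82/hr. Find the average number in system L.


ρ = λ/μ = 41.62/53.82 = 0.7733
L = ρ/(1−ρ) = 0.7733/(1 − 0.7733) = 0.7733/0.2267 = 3.4115

Final: 3.4115


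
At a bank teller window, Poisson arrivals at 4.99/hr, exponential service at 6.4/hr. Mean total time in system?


W = 1/(μ−λ) = 1/(6.4 − 4.99) = 1/1.41 = 0.7092 hr

Final: 0.7092 hr


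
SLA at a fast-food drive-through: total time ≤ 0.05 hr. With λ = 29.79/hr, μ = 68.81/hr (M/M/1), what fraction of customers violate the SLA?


W ~ Exponential(μ−λ) for M/M/1.
μ − λ = 68.81 − 29.79 = 39.0200
P(W > t) = e^{−(μ−λ)t} = e^{−1.9510} = 0.142132

Final: 0.142132


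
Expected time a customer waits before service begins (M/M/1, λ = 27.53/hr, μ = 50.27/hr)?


ρ = 27.53/50.27 = 0.5476
Wq = ρ/(μ−λ) = 0.5476/(50.27 − 27.53) = 0.5476/22.74 = 0.02408 hr

Final: 0.02408 hr


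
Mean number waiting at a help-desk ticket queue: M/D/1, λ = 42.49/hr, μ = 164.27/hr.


ρ = 42.49/164.27 = 0.2587
M/D/1: Lq = ρ²/(2(1−ρ)) = 0.06690/(2·0.7413) = 0.04512

Final: 0.04512


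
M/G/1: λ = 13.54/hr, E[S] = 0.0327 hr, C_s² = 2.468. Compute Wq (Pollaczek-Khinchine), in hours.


ρ = λ·E[S] = 13.54·0.0327 = 0.4428
E[S²] = E[S]²(1+C_s²) = 0.0327²·(1+2.468) = 0.003708
Wq = λ·E[S²]/(2(1−ρ)) = 13.54·0.003708/(2·0.5572) = 0.04505 hr

Final: 0.04505 hr


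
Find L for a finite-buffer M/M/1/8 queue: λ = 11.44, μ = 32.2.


ρ = 11.44/32.2 = 0.3553
L = ρ[1 − (K+1)ρ^K + Kρ^(K+1)] / [(1−ρ)(1−ρ^(K+1))]
Numerator: 0.3553·(1 − 9·0.0002538 + 8·0.00009018) = 0.354724
Denominator: (0.6447)·(0.999910) = 0.644662
L = 0.354724/0.644662 = 0.5502

Final: 0.5502


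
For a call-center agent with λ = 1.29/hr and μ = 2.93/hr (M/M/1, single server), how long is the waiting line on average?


ρ = 1.29/2.93 = 0.4403
Lq = ρ²/(1−ρ) = 0.1938/0.5597 = 0.3463

Final: 0.3463


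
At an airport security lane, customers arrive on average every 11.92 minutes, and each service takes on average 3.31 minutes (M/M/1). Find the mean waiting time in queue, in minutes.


λ = 60/11.92 = 5.0336 /hr
μ = 60/3.31 = 18.1269 /hr
ρ = λ/μ = 5.0336/18.1269 = 0.2777
Wq = ρ/(μ−λ) = 0.2777/(18.1269−5.0336) = 0.02121 hr
In minutes: 0.02121·60 = 1.272 min

Final: 1.272 min


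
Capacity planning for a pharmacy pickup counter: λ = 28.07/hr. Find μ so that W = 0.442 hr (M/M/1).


W = 1/(μ−λ) ⇒ μ − λ = 1/W = 1/0.442 = 2.2624
μ = λ + 1/W = 28.07 + 2.2624 = 30.3324 per hr

Final: 30.3324 /hr


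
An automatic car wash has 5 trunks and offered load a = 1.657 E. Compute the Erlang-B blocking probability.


B(c,a) = (a^c/c!) / Σ_{k=0}^{c} a^k/k!
a^5/5! = 0.104095
Σ terms (k=0..5): 1.00000 + 1.65700 + 1.37282 + 0.75826 + 0.31411 + 0.10410 = 5.206284
B = 0.104095/5.206284 = 0.019994

Final: 0.019994


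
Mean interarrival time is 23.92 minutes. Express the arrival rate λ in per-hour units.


λ = 1/(interarrival time) in consistent units.
1 hour = 60 min, so λ = 60/23.92 = 2.5084 per hour

Final: 2.5084 /hr


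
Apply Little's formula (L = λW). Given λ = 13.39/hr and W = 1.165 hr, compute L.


L = λW = 13.39·1.165 = 15.5994

Final: 15.5994


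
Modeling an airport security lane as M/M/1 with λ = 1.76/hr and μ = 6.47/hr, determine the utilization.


ρ = λ/μ = 1.76/6.47 = 0.2720

Final: 0.2720


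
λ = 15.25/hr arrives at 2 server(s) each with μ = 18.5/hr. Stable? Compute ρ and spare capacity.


Total capacity cμ = 2·18.5 = 37.00/hr
ρ = λ/(cμ) = 15.25/37.00 = 0.4122
Stable ⇔ ρ < 1: YES
Spare capacity = cμ − λ = 37.00 − 15.25 = 21.75/hr

Final: ρ = 0.4122; stable; margin = 21.75/hr


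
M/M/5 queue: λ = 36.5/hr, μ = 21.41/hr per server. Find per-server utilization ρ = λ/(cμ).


ρ = λ/(cμ) = 36.5/(5·21.41) = 36.5/107.05 = 0.3410

Final: 0.3410


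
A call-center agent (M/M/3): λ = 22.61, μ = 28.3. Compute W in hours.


a = 0.7989; ρ = 0.2663; P₀ = 0.447640
Lq = P₀·a^c·ρ/(c!(1−ρ)²) = 0.01882
Wq = Lq/λ = 0.01882/22.61 = 0.0008325 hr
W = Wq + 1/μ = 0.0008325 + 0.03534 = 0.03617 hr

Final: 0.03617 hr


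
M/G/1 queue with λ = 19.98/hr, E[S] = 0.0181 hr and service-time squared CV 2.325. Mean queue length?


ρ = λ·E[S] = 19.98·0.0181 = 0.3616
Lq = ρ²(1+C_s²)/(2(1−ρ)) = 0.1308·(1+2.325)/(2·0.6384)
= 0.1308·3.3250/1.2767 = 0.34060

Final: 0.34060


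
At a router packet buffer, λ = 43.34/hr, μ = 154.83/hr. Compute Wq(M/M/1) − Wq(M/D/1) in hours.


ρ = 43.34/154.83 = 0.2799
Wq(M/M/1) = ρ/(μ−λ) = 0.2799/111.49 = 0.002511 hr
Wq(M/D/1) = ρ/(2(μ−λ)) = 0.001255 hr
Savings = 0.002511 − 0.001255 = 0.001255 hr

Final: 0.001255 hr


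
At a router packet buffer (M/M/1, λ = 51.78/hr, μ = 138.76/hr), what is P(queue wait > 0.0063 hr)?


ρ = 51.78/138.76 = 0.3732
P(Wq > t) = ρ·e^{−(μ−λ)t} = 0.3732·e^{−0.5480}
= 0.3732·0.578120 = 0.215733

Final: 0.215733


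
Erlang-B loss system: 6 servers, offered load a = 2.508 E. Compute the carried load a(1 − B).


B(6,2.508) = 0.028558 (Erlang-B)
Carried load = a(1 − B) = 2.508·(1 − 0.028558) = 2.508·0.971442 = 2.4364 E

Final: 2.4364 Erlangs


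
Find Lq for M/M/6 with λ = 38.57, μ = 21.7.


a = λ/μ = 1.7774; ρ = a/6 = 0.2962
P₀ = 0.168952
Lq = P₀·a^c·ρ / (c!·(1−ρ)²) = 0.168952·31.53112·0.2962/(720·0.49528)
= 0.004425

Final: 0.004425


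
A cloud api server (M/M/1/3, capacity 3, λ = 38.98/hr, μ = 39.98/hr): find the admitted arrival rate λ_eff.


ρ = 0.9750; P_K = (1−ρ)ρ^3/(1−ρ^4) = 0.240583
λ_eff = λ(1 − P_K) = 38.98·(1 − 0.240583) = 38.98·0.759417 = 29.6021 /hr

Final: 29.6021 /hr


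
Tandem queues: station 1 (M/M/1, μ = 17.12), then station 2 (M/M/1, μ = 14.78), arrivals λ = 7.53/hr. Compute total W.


Each node sees arrival rate λ = 7.53/hr (tandem ⇒ throughput preserved).
W₁ = 1/(μ₁−λ) = 1/(17.12−7.53) = 0.10428 hr
W₂ = 1/(μ₂−λ) = 1/(14.78−7.53) = 0.13793 hr
W_total = W₁ + W₂ = 0.10428 + 0.13793 = 0.24221 hr

Final: 0.24221 hr


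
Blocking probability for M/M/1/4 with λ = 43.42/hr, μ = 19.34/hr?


ρ = λ/μ = 43.42/19.34 = 2.2451
P_K = (1−ρ)ρ^K/(1−ρ^(K+1)) = (-1.2451·25.405831)/(1 − 57.038323)
= -31.632492/-56.038323 = 0.564480

Final: 0.564480


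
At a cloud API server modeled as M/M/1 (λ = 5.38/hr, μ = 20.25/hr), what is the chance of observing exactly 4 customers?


ρ = 5.38/20.25 = 0.2657
P_n = (1−ρ)·ρ^n = (1 − 0.2657)·0.2657^4 = 0.7343·0.004982 = 0.003659

Final: 0.003659


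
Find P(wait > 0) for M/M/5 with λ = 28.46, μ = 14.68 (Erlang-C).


a = λ/μ = 1.9387; ρ = a/5 = 0.3877
P₀ = 0.142985 (from M/M/c formula)
C(c,a) = [a^c/(c!(1−ρ))]·P₀ = [27.38698/(120·0.6123)]·0.142985
= 0.37276·0.142985 = 0.053299

Final: 0.053299


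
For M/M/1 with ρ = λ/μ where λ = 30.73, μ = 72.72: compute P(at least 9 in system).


ρ = 30.73/72.72 = 0.4226
P(N ≥ n) = ρ^n = 0.4226^9 = 0.0004297

Final: 0.0004297


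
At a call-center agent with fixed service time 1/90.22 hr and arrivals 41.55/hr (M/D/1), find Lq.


ρ = 41.55/90.22 = 0.4605
M/D/1: Lq = ρ²/(2(1−ρ)) = 0.2121/(2·0.5395) = 0.19658

Final: 0.19658


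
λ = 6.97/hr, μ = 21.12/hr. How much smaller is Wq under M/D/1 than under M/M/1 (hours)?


ρ = 6.97/21.12 = 0.3300
Wq(M/M/1) = ρ/(μ−λ) = 0.3300/14.15 = 0.02332 hr
Wq(M/D/1) = ρ/(2(μ−λ)) = 0.01166 hr
Savings = 0.02332 − 0.01166 = 0.01166 hr

Final: 0.01166 hr


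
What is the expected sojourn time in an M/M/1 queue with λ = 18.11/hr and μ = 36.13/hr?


W = 1/(μ−λ) = 1/(36.13 − 18.11) = 1/18.02 = 0.05549 hr

Final: 0.05549 hr


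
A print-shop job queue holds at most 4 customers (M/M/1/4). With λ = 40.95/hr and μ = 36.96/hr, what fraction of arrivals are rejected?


ρ = λ/μ = 40.95/36.96 = 1.1080
P_K = (1−ρ)ρ^K/(1−ρ^(K+1)) = (-0.1080·1.506912)/(1 − 1.669590)
= -0.162678/-0.669590 = 0.242952

Final: 0.242952


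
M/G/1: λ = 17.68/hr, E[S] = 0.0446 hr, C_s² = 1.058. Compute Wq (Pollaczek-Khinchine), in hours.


ρ = λ·E[S] = 17.68·0.0446 = 0.7885
E[S²] = E[S]²(1+C_s²) = 0.0446²·(1+1.058) = 0.004094
Wq = λ·E[S²]/(2(1−ρ)) = 17.68·0.004094/(2·0.2115) = 0.17113 hr

Final: 0.17113 hr


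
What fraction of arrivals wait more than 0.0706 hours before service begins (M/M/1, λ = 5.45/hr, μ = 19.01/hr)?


ρ = 5.45/19.01 = 0.2867
P(Wq > t) = ρ·e^{−(μ−λ)t} = 0.2867·e^{−0.9573}
= 0.2867·0.383914 = 0.110065

Final: 0.110065


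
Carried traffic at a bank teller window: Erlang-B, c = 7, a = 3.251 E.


B(7,3.251) = 0.030048 (Erlang-B)
Carried load = a(1 − B) = 3.251·(1 − 0.030048) = 3.251·0.969952 = 3.1533 E

Final: 3.1533 Erlangs


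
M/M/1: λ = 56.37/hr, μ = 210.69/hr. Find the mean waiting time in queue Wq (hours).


ρ = 56.37/210.69 = 0.2675
Wq = ρ/(μ−λ) = 0.2675/(210.69 − 56.37) = 0.2675/154.32 = 0.001734 hr

Final: 0.001734 hr


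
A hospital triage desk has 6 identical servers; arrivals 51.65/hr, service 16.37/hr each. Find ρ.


ρ = λ/(cμ) = 51.65/(6·16.37) = 51.65/98.22 = 0.5259

Final: 0.5259


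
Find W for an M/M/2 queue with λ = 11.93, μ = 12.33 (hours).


a = 0.9676; ρ = 0.4838; P₀ = 0.347909
Lq = P₀·a^c·ρ/(c!(1−ρ)²) = 0.29564
Wq = Lq/λ = 0.29564/11.93 = 0.02478 hr
W = Wq + 1/μ = 0.02478 + 0.08110 = 0.10588 hr

Final: 0.10588 hr


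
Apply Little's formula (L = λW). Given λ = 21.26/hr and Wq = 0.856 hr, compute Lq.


Lq = λWq = 21.26·0.856 = 18.1986

Final: 18.1986


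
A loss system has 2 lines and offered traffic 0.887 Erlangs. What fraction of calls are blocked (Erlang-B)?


B(c,a) = (a^c/c!) / Σ_{k=0}^{c} a^k/k!
a^2/2! = 0.393385
Σ terms (k=0..2): 1.00000 + 0.88700 + 0.39338 = 2.280385
B = 0.393385/2.280385 = 0.172508

Final: 0.172508


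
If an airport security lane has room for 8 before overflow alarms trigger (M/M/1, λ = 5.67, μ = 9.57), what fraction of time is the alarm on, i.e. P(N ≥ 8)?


ρ = 5.67/9.57 = 0.5925
P(N ≥ n) = ρ^n = 0.5925^8 = 0.015183

Final: 0.015183


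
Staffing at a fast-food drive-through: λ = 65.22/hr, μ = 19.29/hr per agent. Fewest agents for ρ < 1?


Stability requires cμ > λ ⇔ c > λ/μ.
λ/μ = 65.22/19.29 = 3.3810
Minimum integer c = ⌊3.3810⌋ + 1 = 4
Check: 4·19.29 = 77.16 > 65.22, while 3·19.29 = 57.87 ≤ 65.22

Final: 4 servers


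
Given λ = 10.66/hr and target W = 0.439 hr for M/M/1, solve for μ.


W = 1/(μ−λ) ⇒ μ − λ = 1/W = 1/0.439 = 2.2779
μ = λ + 1/W = 10.66 + 2.2779 = 12.9379 per hr

Final: 12.9379 /hr


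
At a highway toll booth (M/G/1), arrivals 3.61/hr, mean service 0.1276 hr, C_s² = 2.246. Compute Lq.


ρ = λ·E[S] = 3.61·0.1276 = 0.4606
Lq = ρ²(1+C_s²)/(2(1−ρ)) = 0.2122·(1+2.246)/(2·0.5394)
= 0.2122·3.2460/1.0787 = 0.63849

Final: 0.63849


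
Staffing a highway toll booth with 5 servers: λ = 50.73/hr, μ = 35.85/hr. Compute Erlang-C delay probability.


a = λ/μ = 1.4151; ρ = a/5 = 0.2830
P₀ = 0.242628 (from M/M/c formula)
C(c,a) = [a^c/(c!(1−ρ))]·P₀ = [5.67386/(120·0.7170)]·0.242628
= 0.06595·0.242628 = 0.016000

Final: 0.016000


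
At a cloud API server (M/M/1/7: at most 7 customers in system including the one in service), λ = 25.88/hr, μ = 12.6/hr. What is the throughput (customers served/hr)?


ρ = 2.0540; P_K = (1−ρ)ρ^7/(1−ρ^8) = 0.514763
λ_eff = λ(1 − P_K) = 25.88·(1 − 0.514763) = 25.88·0.485237 = 12.5579 /hr

Final: 12.5579 /hr


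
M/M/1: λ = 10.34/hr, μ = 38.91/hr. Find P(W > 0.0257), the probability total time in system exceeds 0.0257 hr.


W ~ Exponential(μ−λ) for M/M/1.
μ − λ = 38.91 − 10.34 = 28.5700
P(W > t) = e^{−(μ−λ)t} = e^{−0.7342} = 0.479866

Final: 0.479866


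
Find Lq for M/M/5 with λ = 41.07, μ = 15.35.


a = λ/μ = 2.6756; ρ = a/5 = 0.5351
P₀ = 0.066488
Lq = P₀·a^c·ρ / (c!·(1−ρ)²) = 0.066488·137.11394·0.5351/(120·0.21612)
= 0.18810

Final: 0.18810


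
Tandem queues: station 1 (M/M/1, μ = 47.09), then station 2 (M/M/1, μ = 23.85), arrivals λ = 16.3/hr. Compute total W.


Each node sees arrival rate λ = 16.3/hr (tandem ⇒ throughput preserved).
W₁ = 1/(μ₁−λ) = 1/(47.09−16.3) = 0.03248 hr
W₂ = 1/(μ₂−λ) = 1/(23.85−16.3) = 0.13245 hr
W_total = W₁ + W₂ = 0.03248 + 0.13245 = 0.16493 hr

Final: 0.16493 hr


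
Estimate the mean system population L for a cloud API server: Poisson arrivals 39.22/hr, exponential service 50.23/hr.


ρ = λ/μ = 39.22/50.23 = 0.7808
L = ρ/(1−ρ) = 0.7808/(1 − 0.7808) = 0.7808/0.2192 = 3.5622

Final: 3.5622


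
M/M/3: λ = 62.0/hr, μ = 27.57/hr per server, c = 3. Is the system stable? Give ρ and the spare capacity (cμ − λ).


Total capacity cμ = 3·27.57 = 82.71/hr
ρ = λ/(cμ) = 62.0/82.71 = 0.7496
Stable ⇔ ρ < 1: YES
Spare capacity = cμ − λ = 82.71 − 62.0 = 20.71/hr

Final: ρ = 0.7496; stable; margin = 20.71/hr


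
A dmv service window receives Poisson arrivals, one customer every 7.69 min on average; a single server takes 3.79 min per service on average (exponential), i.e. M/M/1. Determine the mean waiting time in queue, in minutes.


λ = 60/7.69 = 7.8023 /hr
μ = 60/3.79 = 15.8311 /hr
ρ = λ/μ = 7.8023/15.8311 = 0.4928
Wq = ρ/(μ−λ) = 0.4928/(15.8311−7.8023) = 0.06139 hr
In minutes: 0.06139·60 = 3.683 min

Final: 3.683 min


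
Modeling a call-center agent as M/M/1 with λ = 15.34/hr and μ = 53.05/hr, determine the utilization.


ρ = λ/μ = 15.34/53.05 = 0.2892

Final: 0.2892


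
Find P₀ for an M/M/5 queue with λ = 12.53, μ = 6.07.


a = λ/μ = 12.53/6.07 = 2.0643; ρ = a/c = 0.4129
Σ_{k=0}^{4} a^k/k! (terms k=0..4) = 1.00000 + 2.06425 + 2.13056 + 1.46601 + 0.75655 = 7.41737
Tail: a^5/(5!(1−ρ)) = 37.48106/(120·0.5871) = 0.53196
P₀ = 1/(7.41737 + 0.53196) = 1/7.94934 = 0.125797

Final: 0.125797


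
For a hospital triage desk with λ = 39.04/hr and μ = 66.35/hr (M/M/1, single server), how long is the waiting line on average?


ρ = 39.04/66.35 = 0.5884
Lq = ρ²/(1−ρ) = 0.3462/0.4116 = 0.8411

Final: 0.8411


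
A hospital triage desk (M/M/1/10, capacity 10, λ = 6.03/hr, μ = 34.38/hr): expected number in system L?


ρ = 6.03/34.38 = 0.1754
L = ρ[1 − (K+1)ρ^K + Kρ^(K+1)] / [(1−ρ)(1−ρ^(K+1))]
Numerator: 0.1754·(1 − 11·0.00000002755 + 10·0.000000004832) = 0.175393
Denominator: (0.8246)·(1.000000) = 0.824607
L = 0.175393/0.824607 = 0.2127

Final: 0.2127


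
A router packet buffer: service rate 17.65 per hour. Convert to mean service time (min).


Mean service time = 1/μ = 1/17.65 hour = 0.05666 hour
In minutes: 0.05666 × 60 = 3.3994 min

Final: 3.3994 min


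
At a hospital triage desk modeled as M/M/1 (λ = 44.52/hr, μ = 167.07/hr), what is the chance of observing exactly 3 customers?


ρ = 44.52/167.07 = 0.2665
P_n = (1−ρ)·ρ^n = (1 − 0.2665)·0.2665^3 = 0.7335·0.018922 = 0.013880

Final: 0.013880


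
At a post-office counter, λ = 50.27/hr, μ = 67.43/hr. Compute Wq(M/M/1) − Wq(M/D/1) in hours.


ρ = 50.27/67.43 = 0.7455
Wq(M/M/1) = ρ/(μ−λ) = 0.7455/17.16 = 0.04344 hr
Wq(M/D/1) = ρ/(2(μ−λ)) = 0.02172 hr
Savings = 0.04344 − 0.02172 = 0.02172 hr

Final: 0.02172 hr


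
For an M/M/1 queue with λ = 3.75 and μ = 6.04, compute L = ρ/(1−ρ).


ρ = λ/μ = 3.75/6.04 = 0.6209
L = ρ/(1−ρ) = 0.6209/(1 − 0.6209) = 0.6209/0.3791 = 1.6376

Final: 1.6376


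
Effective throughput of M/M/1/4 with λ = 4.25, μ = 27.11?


ρ = 0.1568; P_K = (1−ρ)ρ^4/(1−ρ^5) = 0.0005094
λ_eff = λ(1 − P_K) = 4.25·(1 − 0.0005094) = 4.25·0.999491 = 4.2478 /hr

Final: 4.2478 /hr


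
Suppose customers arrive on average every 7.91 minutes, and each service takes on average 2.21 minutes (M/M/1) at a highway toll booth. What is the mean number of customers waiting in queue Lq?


λ = 60/7.91 = 7.5853 /hr
μ = 60/2.21 = 27.1493 /hr
ρ = λ/μ = 7.5853/27.1493 = 0.2794
Lq = ρ²/(1−ρ) = 0.07806/0.7206 = 0.1083

Final: 0.1083


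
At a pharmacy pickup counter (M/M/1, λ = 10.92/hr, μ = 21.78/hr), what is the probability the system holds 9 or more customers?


ρ = 10.92/21.78 = 0.5014
P(N ≥ n) = ρ^n = 0.5014^9 = 0.002002

Final: 0.002002


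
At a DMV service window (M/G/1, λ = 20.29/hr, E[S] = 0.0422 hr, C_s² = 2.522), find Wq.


ρ = λ·E[S] = 20.29·0.0422 = 0.8562
E[S²] = E[S]²(1+C_s²) = 0.0422²·(1+2.522) = 0.006272
Wq = λ·E[S²]/(2(1−ρ)) = 20.29·0.006272/(2·0.1438) = 0.44261 hr

Final: 0.44261 hr


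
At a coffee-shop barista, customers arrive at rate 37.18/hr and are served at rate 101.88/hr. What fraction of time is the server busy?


ρ = λ/μ = 37.18/101.88 = 0.3649

Final: 0.3649


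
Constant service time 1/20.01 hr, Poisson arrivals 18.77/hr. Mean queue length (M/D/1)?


ρ = 18.77/20.01 = 0.9380
M/D/1: Lq = ρ²/(2(1−ρ)) = 0.8799/(2·0.06197) = 7.09953

Final: 7.09953


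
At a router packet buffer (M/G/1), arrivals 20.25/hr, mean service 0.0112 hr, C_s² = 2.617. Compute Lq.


ρ = λ·E[S] = 20.25·0.0112 = 0.2268
Lq = ρ²(1+C_s²)/(2(1−ρ)) = 0.05144·(1+2.617)/(2·0.7732)
= 0.05144·3.6170/1.5464 = 0.12031

Final: 0.12031


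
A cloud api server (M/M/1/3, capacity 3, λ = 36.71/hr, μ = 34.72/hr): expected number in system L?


ρ = 36.71/34.72 = 1.0573
L = ρ[1 − (K+1)ρ^K + Kρ^(K+1)] / [(1−ρ)(1−ρ^(K+1))]
Numerator: 1.0573·(1 − 4·1.181991 + 3·1.249737) = 0.022467
Denominator: (-0.05732)·(-0.249737) = 0.014314
L = 0.022467/0.014314 = 1.5696

Final: 1.5696


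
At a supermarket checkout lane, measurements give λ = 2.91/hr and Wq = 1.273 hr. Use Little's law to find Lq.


Lq = λWq = 2.91·1.273 = 3.7044

Final: 3.7044


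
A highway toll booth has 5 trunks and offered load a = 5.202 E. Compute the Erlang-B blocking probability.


B(c,a) = (a^c/c!) / Σ_{k=0}^{c} a^k/k!
a^5/5! = 31.744646
Σ terms (k=0..5): 1.00000 + 5.20200 + 13.53040 + 23.46172 + 30.51196 + 31.74465 = 105.450728
B = 31.744646/105.450728 = 0.301038

Final: 0.301038


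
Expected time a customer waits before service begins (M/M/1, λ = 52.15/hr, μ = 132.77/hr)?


ρ = 52.15/132.77 = 0.3928
Wq = ρ/(μ−λ) = 0.3928/(132.77 − 52.15) = 0.3928/80.62 = 0.004872 hr

Final: 0.004872 hr


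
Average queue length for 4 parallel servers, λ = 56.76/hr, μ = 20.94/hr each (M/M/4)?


a = λ/μ = 2.7106; ρ = a/4 = 0.6777
P₀ = 0.056556
Lq = P₀·a^c·ρ / (c!·(1−ρ)²) = 0.056556·53.98372·0.6777/(24·0.10391)
= 0.82963

Final: 0.82963


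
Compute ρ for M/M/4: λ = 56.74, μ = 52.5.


ρ = λ/(cμ) = 56.74/(4·52.5) = 56.74/210.00 = 0.2702

Final: 0.2702


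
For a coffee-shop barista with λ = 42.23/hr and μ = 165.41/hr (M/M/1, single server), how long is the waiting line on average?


ρ = 42.23/165.41 = 0.2553
Lq = ρ²/(1−ρ) = 0.06518/0.7447 = 0.08753

Final: 0.08753


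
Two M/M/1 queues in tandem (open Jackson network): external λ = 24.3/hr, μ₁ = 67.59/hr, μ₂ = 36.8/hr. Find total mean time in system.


Each node sees arrival rate λ = 24.3/hr (tandem ⇒ throughput preserved).
W₁ = 1/(μ₁−λ) = 1/(67.59−24.3) = 0.02310 hr
W₂ = 1/(μ₂−λ) = 1/(36.8−24.3) = 0.08000 hr
W_total = W₁ + W₂ = 0.02310 + 0.08000 = 0.10310 hr

Final: 0.10310 hr


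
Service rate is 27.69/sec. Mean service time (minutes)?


Mean service time = 1/μ = 1/27.69 second = 0.03611 second
In minutes: 0.03611 × 0.0166667 = 0.0006019 min

Final: 0.0006019 min


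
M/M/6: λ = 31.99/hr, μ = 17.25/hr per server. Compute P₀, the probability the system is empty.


a = λ/μ = 31.99/17.25 = 1.8545; ρ = a/c = 0.3091
Σ_{k=0}^{5} a^k/k! (terms k=0..5) = 1.00000 + 1.85449 + 1.71957 + 1.06298 + 0.49282 + 0.18279 = 6.31265
Tail: a^6/(6!(1−ρ)) = 40.67718/(720·0.6909) = 0.08177
P₀ = 1/(6.31265 + 0.08177) = 1/6.39442 = 0.156386

Final: 0.156386


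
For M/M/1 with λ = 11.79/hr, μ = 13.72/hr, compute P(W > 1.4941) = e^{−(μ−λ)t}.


W ~ Exponential(μ−λ) for M/M/1.
μ − λ = 13.72 − 11.79 = 1.9300
P(W > t) = e^{−(μ−λ)t} = e^{−2.8836} = 0.055932

Final: 0.055932


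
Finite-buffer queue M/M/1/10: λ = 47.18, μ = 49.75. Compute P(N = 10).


ρ = λ/μ = 47.18/49.75 = 0.9483
P_K = (1−ρ)ρ^K/(1−ρ^(K+1)) = (0.05166·0.588367)/(1 − 0.557973)
= 0.030394/0.442027 = 0.068761

Final: 0.068761


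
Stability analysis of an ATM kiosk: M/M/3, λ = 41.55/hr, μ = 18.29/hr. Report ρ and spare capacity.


Total capacity cμ = 3·18.29 = 54.87/hr
ρ = λ/(cμ) = 41.55/54.87 = 0.7572
Stable ⇔ ρ < 1: YES
Spare capacity = cμ − λ = 54.87 − 41.55 = 13.32/hr

Final: ρ = 0.7572; stable; margin = 13.32/hr


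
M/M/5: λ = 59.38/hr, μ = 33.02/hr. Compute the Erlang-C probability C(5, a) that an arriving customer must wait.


a = λ/μ = 1.7983; ρ = a/5 = 0.3597
P₀ = 0.164880 (from M/M/c formula)
C(c,a) = [a^c/(c!(1−ρ))]·P₀ = [18.80683/(120·0.6403)]·0.164880
= 0.24475·0.164880 = 0.040355

Final: 0.040355


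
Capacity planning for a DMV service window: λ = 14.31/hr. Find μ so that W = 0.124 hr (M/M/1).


W = 1/(μ−λ) ⇒ μ − λ = 1/W = 1/0.124 = 8.0645
μ = λ + 1/W = 14.31 + 8.0645 = 22.3745 per hr

Final: 22.3745 /hr


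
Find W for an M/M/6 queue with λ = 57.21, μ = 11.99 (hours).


a = 4.7715; ρ = 0.7952; P₀ = 0.006349
Lq = P₀·a^c·ρ/(c!(1−ρ)²) = 1.97377
Wq = Lq/λ = 1.97377/57.21 = 0.03450 hr
W = Wq + 1/μ = 0.03450 + 0.08340 = 0.11790 hr

Final: 0.11790 hr


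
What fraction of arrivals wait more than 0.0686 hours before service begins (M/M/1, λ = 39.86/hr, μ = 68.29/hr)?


ρ = 39.86/68.29 = 0.5837
P(Wq > t) = ρ·e^{−(μ−λ)t} = 0.5837·e^{−1.9503}
= 0.5837·0.142232 = 0.083019

Final: 0.083019


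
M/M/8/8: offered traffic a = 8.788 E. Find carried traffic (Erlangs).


B(8,8.788) = 0.278143 (Erlang-B)
Carried load = a(1 − B) = 8.788·(1 − 0.278143) = 8.788·0.721857 = 6.3437 E

Final: 6.3437 Erlangs


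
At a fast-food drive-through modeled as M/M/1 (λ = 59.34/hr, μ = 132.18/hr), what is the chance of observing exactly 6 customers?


ρ = 59.34/132.18 = 0.4489
P_n = (1−ρ)·ρ^n = (1 − 0.4489)·0.4489^6 = 0.5511·0.008186 = 0.004511

Final: 0.004511


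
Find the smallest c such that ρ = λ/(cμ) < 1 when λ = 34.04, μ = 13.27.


Stability requires cμ > λ ⇔ c > λ/μ.
λ/μ = 34.04/13.27 = 2.5652
Minimum integer c = ⌊2.5652⌋ + 1 = 3
Check: 3·13.27 = 39.81 > 34.04, while 2·13.27 = 26.54 ≤ 34.04

Final: 3 servers


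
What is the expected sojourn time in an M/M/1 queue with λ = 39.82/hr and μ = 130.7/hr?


W = 1/(μ−λ) = 1/(130.7 − 39.82) = 1/90.88 = 0.01100 hr

Final: 0.01100 hr


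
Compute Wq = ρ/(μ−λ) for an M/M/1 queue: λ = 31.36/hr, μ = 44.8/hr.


ρ = 31.36/44.8 = 0.7000
Wq = ρ/(μ−λ) = 0.7000/(44.8 − 31.36) = 0.7000/13.44 = 0.05208 hr

Final: 0.05208 hr


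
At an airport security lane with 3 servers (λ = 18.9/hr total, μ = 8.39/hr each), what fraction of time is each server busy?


ρ = λ/(cμ) = 18.9/(3·8.39) = 18.9/25.17 = 0.7509

Final: 0.7509


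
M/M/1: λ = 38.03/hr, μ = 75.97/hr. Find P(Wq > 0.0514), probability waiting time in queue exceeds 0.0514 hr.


ρ = 38.03/75.97 = 0.5006
P(Wq > t) = ρ·e^{−(μ−λ)t} = 0.5006·e^{−1.9501}
= 0.5006·0.142258 = 0.071213

Final: 0.071213


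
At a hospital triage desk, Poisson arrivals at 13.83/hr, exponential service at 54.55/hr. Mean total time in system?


W = 1/(μ−λ) = 1/(54.55 − 13.83) = 1/40.72 = 0.02456 hr

Final: 0.02456 hr


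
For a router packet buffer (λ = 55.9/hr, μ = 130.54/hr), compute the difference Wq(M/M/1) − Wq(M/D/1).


ρ = 55.9/130.54 = 0.4282
Wq(M/M/1) = ρ/(μ−λ) = 0.4282/74.64 = 0.005737 hr
Wq(M/D/1) = ρ/(2(μ−λ)) = 0.002869 hr
Savings = 0.005737 − 0.002869 = 0.002869 hr

Final: 0.002869 hr


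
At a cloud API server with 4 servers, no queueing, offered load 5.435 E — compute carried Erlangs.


B(4,5.435) = 0.431182 (Erlang-B)
Carried load = a(1 − B) = 5.435·(1 − 0.431182) = 5.435·0.568818 = 3.0915 E

Final: 3.0915 Erlangs


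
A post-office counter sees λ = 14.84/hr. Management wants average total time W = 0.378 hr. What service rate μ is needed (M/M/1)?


W = 1/(μ−λ) ⇒ μ − λ = 1/W = 1/0.378 = 2.6455
μ = λ + 1/W = 14.84 + 2.6455 = 17.4855 per hr

Final: 17.4855 /hr


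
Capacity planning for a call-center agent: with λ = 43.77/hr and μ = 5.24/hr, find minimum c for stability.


Stability requires cμ > λ ⇔ c > λ/μ.
λ/μ = 43.77/5.24 = 8.3531
Minimum integer c = ⌊8.3531⌋ + 1 = 9
Check: 9·5.24 = 47.16 > 43.77, while 8·5.24 = 41.92 ≤ 43.77

Final: 9 servers


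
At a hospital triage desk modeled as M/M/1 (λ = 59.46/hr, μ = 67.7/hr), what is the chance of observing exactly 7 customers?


ρ = 59.46/67.7 = 0.8783
P_n = (1−ρ)·ρ^n = (1 − 0.8783)·0.8783^7 = 0.1217·0.403138 = 0.049067

Final: 0.049067


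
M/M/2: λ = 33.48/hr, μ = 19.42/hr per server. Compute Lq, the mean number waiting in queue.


a = λ/μ = 1.7240; ρ = a/2 = 0.8620
P₀ = 0.074115
Lq = P₀·a^c·ρ / (c!·(1−ρ)²) = 0.074115·2.97216·0.8620/(2·0.01904)
= 4.98522

Final: 4.98522


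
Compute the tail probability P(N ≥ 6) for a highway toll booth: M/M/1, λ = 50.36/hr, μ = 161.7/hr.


ρ = 50.36/161.7 = 0.3114
P(N ≥ n) = ρ^n = 0.3114^6 = 0.0009125

Final: 0.0009125


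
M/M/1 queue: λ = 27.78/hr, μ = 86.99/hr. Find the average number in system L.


ρ = λ/μ = 27.78/86.99 = 0.3193
L = ρ/(1−ρ) = 0.3193/(1 − 0.3193) = 0.3193/0.6807 = 0.4692

Final: 0.4692


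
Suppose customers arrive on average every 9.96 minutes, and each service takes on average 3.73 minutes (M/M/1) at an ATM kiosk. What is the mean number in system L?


λ = 60/9.96 = 6.0241 /hr
μ = 60/3.73 = 16.0858 /hr
ρ = λ/μ = 6.0241/16.0858 = 0.3745
L = ρ/(1−ρ) = 0.3745/0.6255 = 0.5987

Final: 0.5987


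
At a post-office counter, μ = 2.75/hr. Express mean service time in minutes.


Mean service time = 1/μ = 1/2.75 hour = 0.36364 hour
In minutes: 0.36364 × 60 = 21.8182 min

Final: 21.8182 min


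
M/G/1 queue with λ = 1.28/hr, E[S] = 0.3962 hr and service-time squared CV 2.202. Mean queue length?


ρ = λ·E[S] = 1.28·0.3962 = 0.5071
Lq = ρ²(1+C_s²)/(2(1−ρ)) = 0.2572·(1+2.202)/(2·0.4929)
= 0.2572·3.2020/0.9857 = 0.83544

Final: 0.83544


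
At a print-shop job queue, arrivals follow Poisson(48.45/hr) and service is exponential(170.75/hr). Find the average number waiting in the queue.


ρ = 48.45/170.75 = 0.2837
Lq = ρ²/(1−ρ) = 0.08051/0.7163 = 0.1124

Final: 0.1124


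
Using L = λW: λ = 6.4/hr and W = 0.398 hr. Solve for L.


L = λW = 6.4·0.398 = 2.5472

Final: 2.5472
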